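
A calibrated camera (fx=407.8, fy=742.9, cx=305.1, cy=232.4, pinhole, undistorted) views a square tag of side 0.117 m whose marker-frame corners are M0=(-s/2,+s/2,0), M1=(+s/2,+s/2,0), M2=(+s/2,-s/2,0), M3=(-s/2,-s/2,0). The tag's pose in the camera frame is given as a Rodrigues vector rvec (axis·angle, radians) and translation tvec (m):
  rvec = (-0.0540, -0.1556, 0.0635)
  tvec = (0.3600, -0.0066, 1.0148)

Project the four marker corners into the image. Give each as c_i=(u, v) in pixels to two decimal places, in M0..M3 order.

c0=(426.69, 267.79) c1=(470.66, 272.91) c2=(472.29, 188.31) c3=(428.65, 181.73)

Intrinsics K: fx=407.8, fy=742.9, cx=305.1, cy=232.4
Marker side s = 0.117 m; corners in marker frame (Z=0):
  M0 = (-0.0585, +0.0585, 0)
  M1 = (+0.0585, +0.0585, 0)
  M2 = (+0.0585, -0.0585, 0)
  M3 = (-0.0585, -0.0585, 0)
rvec = (-0.0540, -0.1556, 0.0635), |rvec| = θ = 0.17652 rad = 10.114°
Rodrigues: sinθ=0.17561, 1−cosθ=0.01554; R = I + sinθ·[k]× + (1−cosθ)·[k]×²:
    [+0.98591 -0.05898 -0.15650]
    [+0.06736 +0.99653 +0.04879]
    [+0.15308 -0.05865 +0.98647]
t = (0.3600, -0.0066, 1.0148) m
M0: Pc = R·M0+t = (+0.29887, +0.04776, +1.00241); u = 407.8·(+0.29887)/1.00241 + 305.1 = 426.6872, v = 742.9·(+0.04776)/1.00241 + 232.4 = 267.7930
M1: Pc = R·M1+t = (+0.41423, +0.05564, +1.02032); u = 407.8·(+0.41423)/1.02032 + 305.1 = 470.6564, v = 742.9·(+0.05564)/1.02032 + 232.4 = 272.9101
M2: Pc = R·M2+t = (+0.42113, -0.06096, +1.02719); u = 407.8·(+0.42113)/1.02719 + 305.1 = 472.2901, v = 742.9·(-0.06096)/1.02719 + 232.4 = 188.3138
M3: Pc = R·M3+t = (+0.30577, -0.06884, +1.00928); u = 407.8·(+0.30577)/1.00928 + 305.1 = 428.6488, v = 742.9·(-0.06884)/1.00928 + 232.4 = 181.7303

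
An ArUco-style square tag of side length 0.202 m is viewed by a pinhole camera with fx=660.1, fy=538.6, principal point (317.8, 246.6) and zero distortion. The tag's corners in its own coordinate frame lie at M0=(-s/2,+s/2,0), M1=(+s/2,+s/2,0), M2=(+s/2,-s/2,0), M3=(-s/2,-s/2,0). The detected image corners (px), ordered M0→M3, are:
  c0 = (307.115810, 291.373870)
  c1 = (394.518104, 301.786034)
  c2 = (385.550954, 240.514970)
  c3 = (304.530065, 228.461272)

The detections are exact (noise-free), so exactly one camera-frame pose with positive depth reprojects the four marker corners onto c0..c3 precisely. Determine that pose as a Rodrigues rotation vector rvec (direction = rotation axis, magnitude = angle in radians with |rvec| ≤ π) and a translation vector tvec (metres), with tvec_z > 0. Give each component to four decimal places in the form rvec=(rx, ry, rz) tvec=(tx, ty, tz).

Intrinsics K: fx=660.1, fy=538.6, cx=317.8, cy=246.6
Marker side s = 0.202 m; corners in marker frame (Z=0):
  M0 = (-0.1010, +0.1010, 0)
  M1 = (+0.1010, +0.1010, 0)
  M2 = (+0.1010, -0.1010, 0)
  M3 = (-0.1010, -0.1010, 0)
Detected image corners:
  c0 = (307.115810, 291.373870) px
  c1 = (394.518104, 301.786034) px
  c2 = (385.550954, 240.514970) px
  c3 = (304.530065, 228.461272) px
Planar DLT: solve 8×8 A·h = b for H (H[2,2]=1):
  H  [+486.28588 -106.40737 +348.67109]
  H  [+109.20436 +204.02492 +264.42861]
  H  [+0.20124 -0.38894 +1.00000]
B = K⁻¹H; ‖b₁‖=0.679763, ‖b₂‖=0.679763; λ = 2/(‖b₁‖+‖b₂‖) = 1.471102, sign → tz>0 ⇒ λ=+1.471102
r₁ = λ·B[:,0] = (+0.94121,+0.16273,+0.29605); r₂ = λ·B[:,1] = (+0.03833,+0.81923,-0.57218)
r₃ = r₁×r₂ = (-0.33564,+0.54988,+0.76483); SVD([r₁ r₂ r₃]) → R = UVᵀ:
  R  [+0.94121 +0.03833 -0.33564]
  R  [+0.16273 +0.81923 +0.54988]
  R  [+0.29605 -0.57218 +0.76483]
t = (+0.06880, +0.04870, +1.47110) m
tr R = 2.525280; θ = arccos((tr R − 1)/2) = 0.703412 rad = 40.303°
axis k = ((R−Rᵀ)₃₂, (R−Rᵀ)₁₃, (R−Rᵀ)₂₁) / (2 sinθ) = (-0.867363, -0.488298, +0.096162)
rvec = θ·k = (-0.610113, -0.343475, +0.067641)

rvec=(-0.6101, -0.3435, 0.0676) tvec=(0.0688, 0.0487, 1.4711)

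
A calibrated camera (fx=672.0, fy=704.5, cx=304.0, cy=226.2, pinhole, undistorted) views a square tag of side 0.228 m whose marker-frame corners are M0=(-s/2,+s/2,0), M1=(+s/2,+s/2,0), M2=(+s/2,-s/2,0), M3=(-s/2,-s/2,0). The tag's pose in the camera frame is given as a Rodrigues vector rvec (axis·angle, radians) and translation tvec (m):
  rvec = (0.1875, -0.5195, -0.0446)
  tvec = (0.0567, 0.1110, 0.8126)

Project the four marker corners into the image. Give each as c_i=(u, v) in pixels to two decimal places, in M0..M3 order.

c0=(267.07, 437.24) c1=(421.05, 394.57) c2=(427.94, 216.90) c3=(265.97, 235.11)

Intrinsics K: fx=672.0, fy=704.5, cx=304.0, cy=226.2
Marker side s = 0.228 m; corners in marker frame (Z=0):
  M0 = (-0.1140, +0.1140, 0)
  M1 = (+0.1140, +0.1140, 0)
  M2 = (+0.1140, -0.1140, 0)
  M3 = (-0.1140, -0.1140, 0)
rvec = (0.1875, -0.5195, -0.0446), |rvec| = θ = 0.55410 rad = 31.748°
Rodrigues: sinθ=0.52618, 1−cosθ=0.14963; R = I + sinθ·[k]× + (1−cosθ)·[k]×²:
    [+0.86751 -0.00512 -0.49740]
    [-0.08982 +0.98190 -0.16676]
    [+0.48925 +0.18934 +0.85134]
t = (0.0567, 0.1110, 0.8126) m
M0: Pc = R·M0+t = (-0.04278, +0.23318, +0.77841); u = 672.0·(-0.04278)/0.77841 + 304.0 = 267.0688, v = 704.5·(+0.23318)/0.77841 + 226.2 = 437.2357
M1: Pc = R·M1+t = (+0.15501, +0.21270, +0.88996); u = 672.0·(+0.15501)/0.88996 + 304.0 = 421.0485, v = 704.5·(+0.21270)/0.88996 + 226.2 = 394.5726
M2: Pc = R·M2+t = (+0.15618, -0.01118, +0.84679); u = 672.0·(+0.15618)/0.84679 + 304.0 = 427.9417, v = 704.5·(-0.01118)/0.84679 + 226.2 = 216.9019
M3: Pc = R·M3+t = (-0.04161, +0.00930, +0.73524); u = 672.0·(-0.04161)/0.73524 + 304.0 = 265.9667, v = 704.5·(+0.00930)/0.73524 + 226.2 = 235.1144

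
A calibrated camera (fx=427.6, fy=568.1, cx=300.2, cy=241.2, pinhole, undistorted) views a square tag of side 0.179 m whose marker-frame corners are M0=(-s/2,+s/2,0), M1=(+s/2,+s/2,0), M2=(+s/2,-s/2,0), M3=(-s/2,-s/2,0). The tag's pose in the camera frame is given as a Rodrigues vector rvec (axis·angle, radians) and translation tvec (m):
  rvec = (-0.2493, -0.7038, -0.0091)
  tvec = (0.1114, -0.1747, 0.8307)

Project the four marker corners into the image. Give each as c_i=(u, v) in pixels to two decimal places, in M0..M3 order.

c0=(329.32, 169.85) c1=(392.79, 188.12) c2=(380.96, 81.81) c3=(318.97, 49.07)

Intrinsics K: fx=427.6, fy=568.1, cx=300.2, cy=241.2
Marker side s = 0.179 m; corners in marker frame (Z=0):
  M0 = (-0.0895, +0.0895, 0)
  M1 = (+0.0895, +0.0895, 0)
  M2 = (+0.0895, -0.0895, 0)
  M3 = (-0.0895, -0.0895, 0)
rvec = (-0.2493, -0.7038, -0.0091), |rvec| = θ = 0.74670 rad = 42.783°
Rodrigues: sinθ=0.67922, 1−cosθ=0.26607; R = I + sinθ·[k]× + (1−cosθ)·[k]×²:
    [+0.76359 +0.09201 -0.63911]
    [+0.07545 +0.97030 +0.22983]
    [+0.64128 -0.22371 +0.73397]
t = (0.1114, -0.1747, 0.8307) m
M0: Pc = R·M0+t = (+0.05129, -0.09461, +0.75328); u = 427.6·(+0.05129)/0.75328 + 300.2 = 329.3165, v = 568.1·(-0.09461)/0.75328 + 241.2 = 169.8479
M1: Pc = R·M1+t = (+0.18798, -0.08111, +0.86807); u = 427.6·(+0.18798)/0.86807 + 300.2 = 392.7942, v = 568.1·(-0.08111)/0.86807 + 241.2 = 188.1216
M2: Pc = R·M2+t = (+0.17151, -0.25479, +0.90812); u = 427.6·(+0.17151)/0.90812 + 300.2 = 380.9564, v = 568.1·(-0.25479)/0.90812 + 241.2 = 81.8088
M3: Pc = R·M3+t = (+0.03482, -0.26829, +0.79333); u = 427.6·(+0.03482)/0.79333 + 300.2 = 318.9701, v = 568.1·(-0.26829)/0.79333 + 241.2 = 49.0748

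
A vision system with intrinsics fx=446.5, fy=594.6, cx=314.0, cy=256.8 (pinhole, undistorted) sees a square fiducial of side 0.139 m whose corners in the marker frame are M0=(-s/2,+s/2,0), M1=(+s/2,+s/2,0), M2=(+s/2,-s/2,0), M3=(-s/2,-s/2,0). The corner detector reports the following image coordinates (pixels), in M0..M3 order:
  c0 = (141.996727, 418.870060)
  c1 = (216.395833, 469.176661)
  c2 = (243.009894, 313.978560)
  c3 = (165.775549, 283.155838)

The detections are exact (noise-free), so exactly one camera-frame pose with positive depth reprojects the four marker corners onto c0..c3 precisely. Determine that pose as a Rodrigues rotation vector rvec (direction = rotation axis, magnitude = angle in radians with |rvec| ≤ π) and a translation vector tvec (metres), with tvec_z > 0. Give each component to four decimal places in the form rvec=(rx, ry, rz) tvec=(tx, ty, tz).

Intrinsics K: fx=446.5, fy=594.6, cx=314.0, cy=256.8
Marker side s = 0.139 m; corners in marker frame (Z=0):
  M0 = (-0.0695, +0.0695, 0)
  M1 = (+0.0695, +0.0695, 0)
  M2 = (+0.0695, -0.0695, 0)
  M3 = (-0.0695, -0.0695, 0)
Detected image corners:
  c0 = (141.996727, 418.870060) px
  c1 = (216.395833, 469.176661) px
  c2 = (243.009894, 313.978560) px
  c3 = (165.775549, 283.155838) px
Planar DLT: solve 8×8 A·h = b for H (H[2,2]=1):
  H  [+363.15809 -189.58680 +189.33108]
  H  [-61.34830 +1024.41074 +369.71834]
  H  [-0.95060 -0.04688 +1.00000]
B = K⁻¹H; ‖b₁‖=1.787173, ‖b₂‖=1.787173; λ = 2/(‖b₁‖+‖b₂‖) = 0.559543, sign → tz>0 ⇒ λ=+0.559543
r₁ = λ·B[:,0] = (+0.82916,+0.17199,-0.53190); r₂ = λ·B[:,1] = (-0.21914,+0.97534,-0.02623)
r₃ = r₁×r₂ = (+0.51427,+0.13831,+0.84640); SVD([r₁ r₂ r₃]) → R = UVᵀ:
  R  [+0.82916 -0.21914 +0.51427]
  R  [+0.17199 +0.97534 +0.13831]
  R  [-0.53190 -0.02623 +0.84640]
t = (-0.15623, +0.10626, +0.55954) m
tr R = 2.650900; θ = arccos((tr R − 1)/2) = 0.599797 rad = 34.366°
axis k = ((R−Rᵀ)₃₂, (R−Rᵀ)₁₃, (R−Rᵀ)₂₁) / (2 sinθ) = (-0.145746, +0.926676, +0.346453)
rvec = θ·k = (-0.087418, +0.555818, +0.207801)

rvec=(-0.0874, 0.5558, 0.2078) tvec=(-0.1562, 0.1063, 0.5595)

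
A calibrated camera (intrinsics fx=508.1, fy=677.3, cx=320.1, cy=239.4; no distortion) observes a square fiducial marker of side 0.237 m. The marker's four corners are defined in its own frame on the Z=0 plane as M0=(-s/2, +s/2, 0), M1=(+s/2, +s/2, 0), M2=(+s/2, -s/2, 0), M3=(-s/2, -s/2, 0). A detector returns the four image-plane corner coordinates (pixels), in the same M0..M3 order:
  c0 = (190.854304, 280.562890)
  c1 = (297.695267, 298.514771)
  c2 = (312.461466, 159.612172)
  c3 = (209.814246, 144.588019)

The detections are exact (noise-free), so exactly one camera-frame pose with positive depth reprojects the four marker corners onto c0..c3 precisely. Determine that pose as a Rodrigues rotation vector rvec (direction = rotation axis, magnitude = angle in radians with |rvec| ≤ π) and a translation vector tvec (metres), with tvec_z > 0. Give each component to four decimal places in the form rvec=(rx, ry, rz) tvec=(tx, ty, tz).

Intrinsics K: fx=508.1, fy=677.3, cx=320.1, cy=239.4
Marker side s = 0.237 m; corners in marker frame (Z=0):
  M0 = (-0.1185, +0.1185, 0)
  M1 = (+0.1185, +0.1185, 0)
  M2 = (+0.1185, -0.1185, 0)
  M3 = (-0.1185, -0.1185, 0)
Detected image corners:
  c0 = (190.854304, 280.562890) px
  c1 = (297.695267, 298.514771) px
  c2 = (312.461466, 159.612172) px
  c3 = (209.814246, 144.588019) px
Planar DLT: solve 8×8 A·h = b for H (H[2,2]=1):
  H  [+424.51063 -116.69373 +252.46224]
  H  [+54.35683 +540.12782 +219.28751]
  H  [-0.06830 -0.17993 +1.00000]
B = K⁻¹H; ‖b₁‖=0.887326, ‖b₂‖=0.887326; λ = 2/(‖b₁‖+‖b₂‖) = 1.126982, sign → tz>0 ⇒ λ=+1.126982
r₁ = λ·B[:,0] = (+0.99007,+0.11765,-0.07697); r₂ = λ·B[:,1] = (-0.13108,+0.97041,-0.20278)
r₃ = r₁×r₂ = (+0.05083,+0.21085,+0.97619); SVD([r₁ r₂ r₃]) → R = UVᵀ:
  R  [+0.99007 -0.13108 +0.05083]
  R  [+0.11765 +0.97041 +0.21085]
  R  [-0.07697 -0.20278 +0.97619]
t = (-0.15002, -0.03347, +1.12698) m
tr R = 2.936674; θ = arccos((tr R − 1)/2) = 0.252316 rad = 14.457°
axis k = ((R−Rᵀ)₃₂, (R−Rᵀ)₁₃, (R−Rᵀ)₂₁) / (2 sinθ) = (-0.828439, +0.255967, +0.498167)
rvec = θ·k = (-0.209028, +0.064584, +0.125695)

rvec=(-0.2090, 0.0646, 0.1257) tvec=(-0.1500, -0.0335, 1.1270)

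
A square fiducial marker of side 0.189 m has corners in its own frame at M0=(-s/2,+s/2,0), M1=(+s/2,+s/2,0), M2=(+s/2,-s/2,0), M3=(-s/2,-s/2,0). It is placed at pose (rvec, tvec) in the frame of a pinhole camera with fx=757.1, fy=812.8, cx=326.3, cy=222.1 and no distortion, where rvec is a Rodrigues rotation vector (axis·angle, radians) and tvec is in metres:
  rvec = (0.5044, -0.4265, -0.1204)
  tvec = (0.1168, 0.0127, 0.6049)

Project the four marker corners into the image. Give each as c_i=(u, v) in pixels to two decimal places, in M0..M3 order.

c0=(365.57, 374.03) c1=(550.48, 310.53) c2=(583.71, 98.88) c3=(370.36, 145.71)

Intrinsics K: fx=757.1, fy=812.8, cx=326.3, cy=222.1
Marker side s = 0.189 m; corners in marker frame (Z=0):
  M0 = (-0.0945, +0.0945, 0)
  M1 = (+0.0945, +0.0945, 0)
  M2 = (+0.0945, -0.0945, 0)
  M3 = (-0.0945, -0.0945, 0)
rvec = (0.5044, -0.4265, -0.1204), |rvec| = θ = 0.67143 rad = 38.470°
Rodrigues: sinθ=0.62211, 1−cosθ=0.21707; R = I + sinθ·[k]× + (1−cosθ)·[k]×²:
    [+0.90543 +0.00797 -0.42441]
    [-0.21514 +0.87052 -0.44262]
    [+0.36593 +0.49207 +0.78991]
t = (0.1168, 0.0127, 0.6049) m
M0: Pc = R·M0+t = (+0.03199, +0.11529, +0.61682); u = 757.1·(+0.03199)/0.61682 + 326.3 = 365.5651, v = 812.8·(+0.11529)/0.61682 + 222.1 = 374.0265
M1: Pc = R·M1+t = (+0.20312, +0.07463, +0.68598); u = 757.1·(+0.20312)/0.68598 + 326.3 = 550.4752, v = 812.8·(+0.07463)/0.68598 + 222.1 = 310.5311
M2: Pc = R·M2+t = (+0.20161, -0.08989, +0.59298); u = 757.1·(+0.20161)/0.59298 + 326.3 = 583.7104, v = 812.8·(-0.08989)/0.59298 + 222.1 = 98.8811
M3: Pc = R·M3+t = (+0.03048, -0.04923, +0.52382); u = 757.1·(+0.03048)/0.52382 + 326.3 = 370.3585, v = 812.8·(-0.04923)/0.52382 + 222.1 = 145.7054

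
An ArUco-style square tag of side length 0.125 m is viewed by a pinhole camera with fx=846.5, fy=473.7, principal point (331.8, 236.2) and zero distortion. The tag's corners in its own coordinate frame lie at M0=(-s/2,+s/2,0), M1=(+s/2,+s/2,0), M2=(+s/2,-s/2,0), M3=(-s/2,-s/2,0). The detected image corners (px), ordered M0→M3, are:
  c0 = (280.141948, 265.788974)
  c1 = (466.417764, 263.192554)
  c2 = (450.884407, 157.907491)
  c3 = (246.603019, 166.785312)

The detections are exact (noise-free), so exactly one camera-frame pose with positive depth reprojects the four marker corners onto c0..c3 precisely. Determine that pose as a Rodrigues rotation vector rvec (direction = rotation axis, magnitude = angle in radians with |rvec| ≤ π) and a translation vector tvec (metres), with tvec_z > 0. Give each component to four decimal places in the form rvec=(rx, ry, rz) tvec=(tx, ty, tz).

rvec=(0.4520, 0.2271, -0.0929) tvec=(0.0170, -0.0226, 0.5316)

Intrinsics K: fx=846.5, fy=473.7, cx=331.8, cy=236.2
Marker side s = 0.125 m; corners in marker frame (Z=0):
  M0 = (-0.0625, +0.0625, 0)
  M1 = (+0.0625, +0.0625, 0)
  M2 = (+0.0625, -0.0625, 0)
  M3 = (-0.0625, -0.0625, 0)
Detected image corners:
  c0 = (280.141948, 265.788974) px
  c1 = (466.417764, 263.192554) px
  c2 = (450.884407, 157.907491) px
  c3 = (246.603019, 166.785312) px
Planar DLT: solve 8×8 A·h = b for H (H[2,2]=1):
  H  [+1397.14784 +484.89125 +358.89039]
  H  [-140.12843 +985.87417 +216.03276]
  H  [-0.44737 +0.79385 +1.00000]
B = K⁻¹H; ‖b₁‖=1.881272, ‖b₂‖=1.881272; λ = 2/(‖b₁‖+‖b₂‖) = 0.531555, sign → tz>0 ⇒ λ=+0.531555
r₁ = λ·B[:,0] = (+0.97054,-0.03867,-0.23780); r₂ = λ·B[:,1] = (+0.13909,+0.89588,+0.42197)
r₃ = r₁×r₂ = (+0.19673,-0.44262,+0.87486); SVD([r₁ r₂ r₃]) → R = UVᵀ:
  R  [+0.97054 +0.13909 +0.19673]
  R  [-0.03867 +0.89588 -0.44262]
  R  [-0.23780 +0.42197 +0.87486]
t = (+0.01701, -0.02263, +0.53156) m
tr R = 2.741283; θ = arccos((tr R − 1)/2) = 0.514291 rad = 29.467°
axis k = ((R−Rᵀ)₃₂, (R−Rᵀ)₁₃, (R−Rᵀ)₂₁) / (2 sinθ) = (+0.878797, +0.441670, -0.180673)
rvec = θ·k = (+0.451958, +0.227147, -0.092918)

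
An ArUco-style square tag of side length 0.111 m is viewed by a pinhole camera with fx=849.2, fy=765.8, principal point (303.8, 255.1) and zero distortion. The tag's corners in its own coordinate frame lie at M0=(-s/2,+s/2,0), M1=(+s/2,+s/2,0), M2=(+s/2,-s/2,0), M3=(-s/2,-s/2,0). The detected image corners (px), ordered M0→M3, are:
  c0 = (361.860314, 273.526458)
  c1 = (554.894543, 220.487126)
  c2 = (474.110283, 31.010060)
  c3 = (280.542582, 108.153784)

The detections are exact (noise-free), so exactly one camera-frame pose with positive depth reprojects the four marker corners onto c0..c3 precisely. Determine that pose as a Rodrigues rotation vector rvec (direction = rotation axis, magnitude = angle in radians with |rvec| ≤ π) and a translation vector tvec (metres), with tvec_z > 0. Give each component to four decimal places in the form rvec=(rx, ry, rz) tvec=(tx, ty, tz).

rvec=(0.3045, 0.4403, -0.3671) tvec=(0.0568, -0.0533, 0.4407)

Intrinsics K: fx=849.2, fy=765.8, cx=303.8, cy=255.1
Marker side s = 0.111 m; corners in marker frame (Z=0):
  M0 = (-0.0555, +0.0555, 0)
  M1 = (+0.0555, +0.0555, 0)
  M2 = (+0.0555, -0.0555, 0)
  M3 = (-0.0555, -0.0555, 0)
Detected image corners:
  c0 = (361.860314, 273.526458) px
  c1 = (554.894543, 220.487126) px
  c2 = (474.110283, 31.010060) px
  c3 = (280.542582, 108.153784) px
Planar DLT: solve 8×8 A·h = b for H (H[2,2]=1):
  H  [+1301.44996 +925.18442 +413.25315]
  H  [-750.26123 +1665.89427 +162.49209]
  H  [-1.05286 +0.46633 +1.00000]
B = K⁻¹H; ‖b₁‖=2.269194, ‖b₂‖=2.269194; λ = 2/(‖b₁‖+‖b₂‖) = 0.440685, sign → tz>0 ⇒ λ=+0.440685
r₁ = λ·B[:,0] = (+0.84136,-0.27718,-0.46398); r₂ = λ·B[:,1] = (+0.40660,+0.89019,+0.20550)
r₃ = r₁×r₂ = (+0.35607,-0.36156,+0.86168); SVD([r₁ r₂ r₃]) → R = UVᵀ:
  R  [+0.84136 +0.40660 +0.35607]
  R  [-0.27718 +0.89019 -0.36156]
  R  [-0.46398 +0.20550 +0.86168]
t = (+0.05680, -0.05329, +0.44069) m
tr R = 2.593239; θ = arccos((tr R − 1)/2) = 0.649114 rad = 37.192°
axis k = ((R−Rᵀ)₃₂, (R−Rᵀ)₁₃, (R−Rᵀ)₂₁) / (2 sinθ) = (+0.469045, +0.678306, -0.565595)
rvec = θ·k = (+0.304464, +0.440298, -0.367136)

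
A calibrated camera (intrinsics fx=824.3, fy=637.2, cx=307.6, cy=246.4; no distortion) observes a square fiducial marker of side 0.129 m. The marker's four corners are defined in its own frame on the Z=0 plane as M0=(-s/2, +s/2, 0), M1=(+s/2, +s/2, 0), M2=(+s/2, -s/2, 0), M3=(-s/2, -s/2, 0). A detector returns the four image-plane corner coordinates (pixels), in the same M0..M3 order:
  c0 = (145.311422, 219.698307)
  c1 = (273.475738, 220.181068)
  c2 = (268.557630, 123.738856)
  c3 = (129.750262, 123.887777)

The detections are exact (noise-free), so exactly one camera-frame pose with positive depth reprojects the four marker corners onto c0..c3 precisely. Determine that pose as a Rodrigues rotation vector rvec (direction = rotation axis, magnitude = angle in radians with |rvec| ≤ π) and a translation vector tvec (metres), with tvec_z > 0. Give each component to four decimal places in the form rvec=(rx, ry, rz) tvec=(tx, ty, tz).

Intrinsics K: fx=824.3, fy=637.2, cx=307.6, cy=246.4
Marker side s = 0.129 m; corners in marker frame (Z=0):
  M0 = (-0.0645, +0.0645, 0)
  M1 = (+0.0645, +0.0645, 0)
  M2 = (+0.0645, -0.0645, 0)
  M3 = (-0.0645, -0.0645, 0)
Detected image corners:
  c0 = (145.311422, 219.698307) px
  c1 = (273.475738, 220.181068) px
  c2 = (268.557630, 123.738856) px
  c3 = (129.750262, 123.887777) px
Planar DLT: solve 8×8 A·h = b for H (H[2,2]=1):
  H  [+1022.49226 +206.58711 +204.25524]
  H  [-7.54901 +852.07592 +173.80467]
  H  [-0.05202 +0.62207 +1.00000]
B = K⁻¹H; ‖b₁‖=1.260950, ‖b₂‖=1.260950; λ = 2/(‖b₁‖+‖b₂‖) = 0.793053, sign → tz>0 ⇒ λ=+0.793053
r₁ = λ·B[:,0] = (+0.99913,+0.00656,-0.04126); r₂ = λ·B[:,1] = (+0.01466,+0.86972,+0.49333)
r₃ = r₁×r₂ = (+0.03912,-0.49351,+0.86886); SVD([r₁ r₂ r₃]) → R = UVᵀ:
  R  [+0.99913 +0.01466 +0.03912]
  R  [+0.00656 +0.86972 -0.49351]
  R  [-0.04126 +0.49333 +0.86886]
t = (-0.09943, -0.09035, +0.79305) m
tr R = 2.737708; θ = arccos((tr R − 1)/2) = 0.517913 rad = 29.674°
axis k = ((R−Rᵀ)₃₂, (R−Rᵀ)₁₃, (R−Rᵀ)₂₁) / (2 sinθ) = (+0.996667, +0.081172, -0.008185)
rvec = θ·k = (+0.516187, +0.042040, -0.004239)

rvec=(0.5162, 0.0420, -0.0042) tvec=(-0.0994, -0.0904, 0.7931)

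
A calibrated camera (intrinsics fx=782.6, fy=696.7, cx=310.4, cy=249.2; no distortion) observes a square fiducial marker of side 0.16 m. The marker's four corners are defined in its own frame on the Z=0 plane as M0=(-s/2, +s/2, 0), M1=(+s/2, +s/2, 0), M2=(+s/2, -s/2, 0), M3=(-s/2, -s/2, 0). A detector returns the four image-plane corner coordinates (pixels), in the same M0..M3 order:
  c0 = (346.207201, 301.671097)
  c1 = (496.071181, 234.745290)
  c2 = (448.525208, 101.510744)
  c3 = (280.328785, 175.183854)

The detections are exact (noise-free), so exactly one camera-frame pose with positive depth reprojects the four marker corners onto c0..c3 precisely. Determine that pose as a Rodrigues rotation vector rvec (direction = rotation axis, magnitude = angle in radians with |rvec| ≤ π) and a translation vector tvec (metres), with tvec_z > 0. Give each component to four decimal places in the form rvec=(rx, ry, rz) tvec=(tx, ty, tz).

Intrinsics K: fx=782.6, fy=696.7, cx=310.4, cy=249.2
Marker side s = 0.16 m; corners in marker frame (Z=0):
  M0 = (-0.0800, +0.0800, 0)
  M1 = (+0.0800, +0.0800, 0)
  M2 = (+0.0800, -0.0800, 0)
  M3 = (-0.0800, -0.0800, 0)
Detected image corners:
  c0 = (346.207201, 301.671097) px
  c1 = (496.071181, 234.745290) px
  c2 = (448.525208, 101.510744) px
  c3 = (280.328785, 175.183854) px
Planar DLT: solve 8×8 A·h = b for H (H[2,2]=1):
  H  [+1012.22122 +629.52659 +394.72134]
  H  [-427.06484 +954.21296 +206.76497]
  H  [+0.05472 +0.70096 +1.00000]
B = K⁻¹H; ‖b₁‖=1.421390, ‖b₂‖=1.421390; λ = 2/(‖b₁‖+‖b₂‖) = 0.703536, sign → tz>0 ⇒ λ=+0.703536
r₁ = λ·B[:,0] = (+0.89469,-0.44503,+0.03850); r₂ = λ·B[:,1] = (+0.37033,+0.78718,+0.49315)
r₃ = r₁×r₂ = (-0.24977,-0.42696,+0.86909); SVD([r₁ r₂ r₃]) → R = UVᵀ:
  R  [+0.89469 +0.37033 -0.24977]
  R  [-0.44503 +0.78718 -0.42696]
  R  [+0.03850 +0.49315 +0.86909]
t = (+0.07580, -0.04285, +0.70354) m
tr R = 2.550962; θ = arccos((tr R − 1)/2) = 0.683320 rad = 39.151°
axis k = ((R−Rᵀ)₃₂, (R−Rᵀ)₁₃, (R−Rᵀ)₂₁) / (2 sinθ) = (+0.728663, -0.228292, -0.645704)
rvec = θ·k = (+0.497910, -0.155997, -0.441222)

rvec=(0.4979, -0.1560, -0.4412) tvec=(0.0758, -0.0429, 0.7035)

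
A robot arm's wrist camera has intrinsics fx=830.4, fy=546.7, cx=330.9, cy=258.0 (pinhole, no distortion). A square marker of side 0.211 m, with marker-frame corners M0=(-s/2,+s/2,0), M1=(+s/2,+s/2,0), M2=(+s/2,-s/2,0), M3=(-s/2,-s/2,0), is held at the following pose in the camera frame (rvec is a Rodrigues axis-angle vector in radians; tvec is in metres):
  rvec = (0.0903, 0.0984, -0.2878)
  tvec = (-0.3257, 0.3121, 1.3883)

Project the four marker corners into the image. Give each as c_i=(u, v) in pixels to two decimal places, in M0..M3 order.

Intrinsics K: fx=830.4, fy=546.7, cx=330.9, cy=258.0
Marker side s = 0.211 m; corners in marker frame (Z=0):
  M0 = (-0.1055, +0.1055, 0)
  M1 = (+0.1055, +0.1055, 0)
  M2 = (+0.1055, -0.1055, 0)
  M3 = (-0.1055, -0.1055, 0)
rvec = (0.0903, 0.0984, -0.2878), |rvec| = θ = 0.31728 rad = 18.179°
Rodrigues: sinθ=0.31198, 1−cosθ=0.04991; R = I + sinθ·[k]× + (1−cosθ)·[k]×²:
    [+0.95413 +0.28740 +0.08387]
    [-0.27859 +0.95489 -0.10283]
    [-0.10964 +0.07475 +0.99116]
t = (-0.3257, 0.3121, 1.3883) m
M0: Pc = R·M0+t = (-0.39604, +0.44223, +1.40775); u = 830.4·(-0.39604)/1.40775 + 330.9 = 97.2855, v = 546.7·(+0.44223)/1.40775 + 258.0 = 429.7405
M1: Pc = R·M1+t = (-0.19472, +0.38345, +1.38462); u = 830.4·(-0.19472)/1.38462 + 330.9 = 214.1212, v = 546.7·(+0.38345)/1.38462 + 258.0 = 409.4004
M2: Pc = R·M2+t = (-0.25536, +0.18197, +1.36885); u = 830.4·(-0.25536)/1.36885 + 330.9 = 175.9878, v = 546.7·(+0.18197)/1.36885 + 258.0 = 330.6757
M3: Pc = R·M3+t = (-0.45668, +0.24075, +1.39198); u = 830.4·(-0.45668)/1.39198 + 330.9 = 58.4621, v = 546.7·(+0.24075)/1.39198 + 258.0 = 352.5547

c0=(97.29, 429.74) c1=(214.12, 409.40) c2=(175.99, 330.68) c3=(58.46, 352.55)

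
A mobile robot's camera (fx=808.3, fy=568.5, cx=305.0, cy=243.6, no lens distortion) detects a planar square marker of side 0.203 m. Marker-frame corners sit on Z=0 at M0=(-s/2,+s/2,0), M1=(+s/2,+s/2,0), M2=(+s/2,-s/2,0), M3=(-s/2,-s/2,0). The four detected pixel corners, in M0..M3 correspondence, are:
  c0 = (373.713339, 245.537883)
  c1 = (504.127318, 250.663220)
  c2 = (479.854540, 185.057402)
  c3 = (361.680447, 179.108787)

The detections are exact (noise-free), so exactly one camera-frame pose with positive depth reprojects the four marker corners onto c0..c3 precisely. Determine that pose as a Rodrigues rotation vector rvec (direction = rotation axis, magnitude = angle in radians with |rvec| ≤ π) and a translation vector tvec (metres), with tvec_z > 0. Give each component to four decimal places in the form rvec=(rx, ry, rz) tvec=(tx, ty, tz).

Intrinsics K: fx=808.3, fy=568.5, cx=305.0, cy=243.6
Marker side s = 0.203 m; corners in marker frame (Z=0):
  M0 = (-0.1015, +0.1015, 0)
  M1 = (+0.1015, +0.1015, 0)
  M2 = (+0.1015, -0.1015, 0)
  M3 = (-0.1015, -0.1015, 0)
Detected image corners:
  c0 = (373.713339, 245.537883) px
  c1 = (504.127318, 250.663220) px
  c2 = (479.854540, 185.057402) px
  c3 = (361.680447, 179.108787) px
Planar DLT: solve 8×8 A·h = b for H (H[2,2]=1):
  H  [+655.19426 -125.26819 +430.03524]
  H  [+49.61573 +217.59922 +213.44502]
  H  [+0.10338 -0.50020 +1.00000]
B = K⁻¹H; ‖b₁‖=0.779653, ‖b₂‖=0.779653; λ = 2/(‖b₁‖+‖b₂‖) = 1.282621, sign → tz>0 ⇒ λ=+1.282621
r₁ = λ·B[:,0] = (+0.98964,+0.05512,+0.13260); r₂ = λ·B[:,1] = (+0.04331,+0.76584,-0.64157)
r₃ = r₁×r₂ = (-0.13692,+0.64066,+0.75552); SVD([r₁ r₂ r₃]) → R = UVᵀ:
  R  [+0.98964 +0.04331 -0.13692]
  R  [+0.05512 +0.76584 +0.64066]
  R  [+0.13260 -0.64157 +0.75552]
t = (+0.19841, -0.06803, +1.28262) m
tr R = 2.511000; θ = arccos((tr R − 1)/2) = 0.714379 rad = 40.931°
axis k = ((R−Rᵀ)₃₂, (R−Rᵀ)₁₃, (R−Rᵀ)₂₁) / (2 sinθ) = (-0.978575, -0.205693, +0.009015)
rvec = θ·k = (-0.699074, -0.146943, +0.006440)

rvec=(-0.6991, -0.1469, 0.0064) tvec=(0.1984, -0.0680, 1.2826)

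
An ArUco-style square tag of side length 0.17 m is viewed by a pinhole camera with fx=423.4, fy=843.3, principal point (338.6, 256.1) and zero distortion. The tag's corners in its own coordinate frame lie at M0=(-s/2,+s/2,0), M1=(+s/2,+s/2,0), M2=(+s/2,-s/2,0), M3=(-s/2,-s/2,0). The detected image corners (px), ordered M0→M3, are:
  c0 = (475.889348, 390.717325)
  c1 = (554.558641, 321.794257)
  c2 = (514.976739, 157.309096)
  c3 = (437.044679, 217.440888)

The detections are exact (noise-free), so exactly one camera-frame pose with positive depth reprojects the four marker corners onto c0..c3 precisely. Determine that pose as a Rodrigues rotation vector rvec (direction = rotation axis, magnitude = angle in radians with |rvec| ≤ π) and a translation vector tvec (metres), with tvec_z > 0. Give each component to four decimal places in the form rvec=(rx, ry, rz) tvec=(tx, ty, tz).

rvec=(-0.1718, -0.1605, -0.3732) tvec=(0.2906, 0.0128, 0.7810)

Intrinsics K: fx=423.4, fy=843.3, cx=338.6, cy=256.1
Marker side s = 0.17 m; corners in marker frame (Z=0):
  M0 = (-0.0850, +0.0850, 0)
  M1 = (+0.0850, +0.0850, 0)
  M2 = (+0.0850, -0.0850, 0)
  M3 = (-0.0850, -0.0850, 0)
Detected image corners:
  c0 = (475.889348, 390.717325) px
  c1 = (554.558641, 321.794257) px
  c2 = (514.976739, 157.309096) px
  c3 = (437.044679, 217.440888) px
Planar DLT: solve 8×8 A·h = b for H (H[2,2]=1):
  H  [+579.14454 +143.87319 +496.12158]
  H  [-314.15173 +945.26573 +269.90166]
  H  [+0.23927 -0.17521 +1.00000]
B = K⁻¹H; ‖b₁‖=1.280464, ‖b₂‖=1.280464; λ = 2/(‖b₁‖+‖b₂‖) = 0.780967, sign → tz>0 ⇒ λ=+0.780967
r₁ = λ·B[:,0] = (+0.91881,-0.34768,+0.18686); r₂ = λ·B[:,1] = (+0.37480,+0.91695,-0.13683)
r₃ = r₁×r₂ = (-0.12377,+0.19576,+0.97281); SVD([r₁ r₂ r₃]) → R = UVᵀ:
  R  [+0.91881 +0.37480 -0.12377]
  R  [-0.34768 +0.91695 +0.19576]
  R  [+0.18686 -0.13683 +0.97281]
t = (+0.29055, +0.01278, +0.78097) m
tr R = 2.808567; θ = arccos((tr R − 1)/2) = 0.441098 rad = 25.273°
axis k = ((R−Rᵀ)₃₂, (R−Rᵀ)₁₃, (R−Rᵀ)₂₁) / (2 sinθ) = (-0.389514, -0.363788, -0.846131)
rvec = θ·k = (-0.171814, -0.160466, -0.373227)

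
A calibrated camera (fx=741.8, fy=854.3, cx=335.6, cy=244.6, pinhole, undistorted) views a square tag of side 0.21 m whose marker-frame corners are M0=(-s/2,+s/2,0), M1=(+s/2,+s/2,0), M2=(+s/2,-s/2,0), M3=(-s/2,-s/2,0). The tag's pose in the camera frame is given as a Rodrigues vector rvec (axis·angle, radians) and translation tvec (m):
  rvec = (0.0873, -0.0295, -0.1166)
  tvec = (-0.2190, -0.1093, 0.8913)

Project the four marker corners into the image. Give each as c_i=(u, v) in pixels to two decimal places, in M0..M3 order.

Intrinsics K: fx=741.8, fy=854.3, cx=335.6, cy=244.6
Marker side s = 0.21 m; corners in marker frame (Z=0):
  M0 = (-0.1050, +0.1050, 0)
  M1 = (+0.1050, +0.1050, 0)
  M2 = (+0.1050, -0.1050, 0)
  M3 = (-0.1050, -0.1050, 0)
rvec = (0.0873, -0.0295, -0.1166), |rvec| = θ = 0.14862 rad = 8.515°
Rodrigues: sinθ=0.14807, 1−cosθ=0.01102; R = I + sinθ·[k]× + (1−cosθ)·[k]×²:
    [+0.99278 +0.11489 -0.03447]
    [-0.11746 +0.98941 -0.08526]
    [+0.02431 +0.08870 +0.99576]
t = (-0.2190, -0.1093, 0.8913) m
M0: Pc = R·M0+t = (-0.31118, +0.00692, +0.89806); u = 741.8·(-0.31118)/0.89806 + 335.6 = 78.5655, v = 854.3·(+0.00692)/0.89806 + 244.6 = 251.1839
M1: Pc = R·M1+t = (-0.10270, -0.01774, +0.90317); u = 741.8·(-0.10270)/0.90317 + 335.6 = 251.2532, v = 854.3·(-0.01774)/0.90317 + 244.6 = 227.8153
M2: Pc = R·M2+t = (-0.12682, -0.22552, +0.88454); u = 741.8·(-0.12682)/0.88454 + 335.6 = 229.2442, v = 854.3·(-0.22552)/0.88454 + 244.6 = 26.7888
M3: Pc = R·M3+t = (-0.33530, -0.20086, +0.87943); u = 741.8·(-0.33530)/0.87943 + 335.6 = 52.7713, v = 854.3·(-0.20086)/0.87943 + 244.6 = 49.4852

c0=(78.57, 251.18) c1=(251.25, 227.82) c2=(229.24, 26.79) c3=(52.77, 49.49)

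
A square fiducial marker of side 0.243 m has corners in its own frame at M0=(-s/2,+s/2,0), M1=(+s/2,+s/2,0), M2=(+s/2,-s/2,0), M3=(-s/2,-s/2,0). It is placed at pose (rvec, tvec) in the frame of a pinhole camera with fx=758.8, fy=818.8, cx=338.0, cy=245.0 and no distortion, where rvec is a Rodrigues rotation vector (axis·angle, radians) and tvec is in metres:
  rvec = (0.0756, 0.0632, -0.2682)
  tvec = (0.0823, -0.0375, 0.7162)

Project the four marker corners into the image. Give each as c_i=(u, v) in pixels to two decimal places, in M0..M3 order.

c0=(335.74, 369.18) c1=(583.69, 299.31) c2=(518.96, 27.03) c3=(267.04, 105.15)

Intrinsics K: fx=758.8, fy=818.8, cx=338.0, cy=245.0
Marker side s = 0.243 m; corners in marker frame (Z=0):
  M0 = (-0.1215, +0.1215, 0)
  M1 = (+0.1215, +0.1215, 0)
  M2 = (+0.1215, -0.1215, 0)
  M3 = (-0.1215, -0.1215, 0)
rvec = (0.0756, 0.0632, -0.2682), |rvec| = θ = 0.28573 rad = 16.371°
Rodrigues: sinθ=0.28186, 1−cosθ=0.04054; R = I + sinθ·[k]× + (1−cosθ)·[k]×²:
    [+0.96229 +0.26694 +0.05227]
    [-0.26219 +0.96144 -0.08299]
    [-0.07241 +0.06616 +0.99518]
t = (0.0823, -0.0375, 0.7162) m
M0: Pc = R·M0+t = (-0.00219, +0.11117, +0.73304); u = 758.8·(-0.00219)/0.73304 + 338.0 = 335.7374, v = 818.8·(+0.11117)/0.73304 + 245.0 = 369.1782
M1: Pc = R·M1+t = (+0.23165, +0.04746, +0.71544); u = 758.8·(+0.23165)/0.71544 + 338.0 = 583.6913, v = 818.8·(+0.04746)/0.71544 + 245.0 = 299.3149
M2: Pc = R·M2+t = (+0.16679, -0.18617, +0.69936); u = 758.8·(+0.16679)/0.69936 + 338.0 = 518.9603, v = 818.8·(-0.18617)/0.69936 + 245.0 = 27.0345
M3: Pc = R·M3+t = (-0.06705, -0.12246, +0.71696); u = 758.8·(-0.06705)/0.71696 + 338.0 = 267.0352, v = 818.8·(-0.12246)/0.71696 + 245.0 = 105.1469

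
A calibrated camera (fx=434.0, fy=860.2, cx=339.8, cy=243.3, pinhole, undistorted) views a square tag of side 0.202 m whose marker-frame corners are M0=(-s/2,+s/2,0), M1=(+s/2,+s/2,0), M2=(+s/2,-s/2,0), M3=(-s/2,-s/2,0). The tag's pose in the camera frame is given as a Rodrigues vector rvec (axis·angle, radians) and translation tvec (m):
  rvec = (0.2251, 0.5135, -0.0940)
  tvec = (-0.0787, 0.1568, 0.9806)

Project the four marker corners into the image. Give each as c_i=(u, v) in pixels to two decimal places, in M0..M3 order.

Intrinsics K: fx=434.0, fy=860.2, cx=339.8, cy=243.3
Marker side s = 0.202 m; corners in marker frame (Z=0):
  M0 = (-0.1010, +0.1010, 0)
  M1 = (+0.1010, +0.1010, 0)
  M2 = (+0.1010, -0.1010, 0)
  M3 = (-0.1010, -0.1010, 0)
rvec = (0.2251, 0.5135, -0.0940), |rvec| = θ = 0.56850 rad = 32.572°
Rodrigues: sinθ=0.53837, 1−cosθ=0.15729; R = I + sinθ·[k]× + (1−cosθ)·[k]×²:
    [+0.86737 +0.14527 +0.47599]
    [-0.03276 +0.97104 -0.23666]
    [-0.49658 +0.18968 +0.84701]
t = (-0.0787, 0.1568, 0.9806) m
M0: Pc = R·M0+t = (-0.15163, +0.25818, +1.04991); u = 434.0·(-0.15163)/1.04991 + 339.8 = 277.1202, v = 860.2·(+0.25818)/1.04991 + 243.3 = 454.8319
M1: Pc = R·M1+t = (+0.02358, +0.25157, +0.94960); u = 434.0·(+0.02358)/0.94960 + 339.8 = 350.5755, v = 860.2·(+0.25157)/0.94960 + 243.3 = 471.1816
M2: Pc = R·M2+t = (-0.00577, +0.05542, +0.91129); u = 434.0·(-0.00577)/0.91129 + 339.8 = 337.0530, v = 860.2·(+0.05542)/0.91129 + 243.3 = 295.6092
M3: Pc = R·M3+t = (-0.18098, +0.06203, +1.01160); u = 434.0·(-0.18098)/1.01160 + 339.8 = 262.1564, v = 860.2·(+0.06203)/1.01160 + 243.3 = 296.0500

c0=(277.12, 454.83) c1=(350.58, 471.18) c2=(337.05, 295.61) c3=(262.16, 296.05)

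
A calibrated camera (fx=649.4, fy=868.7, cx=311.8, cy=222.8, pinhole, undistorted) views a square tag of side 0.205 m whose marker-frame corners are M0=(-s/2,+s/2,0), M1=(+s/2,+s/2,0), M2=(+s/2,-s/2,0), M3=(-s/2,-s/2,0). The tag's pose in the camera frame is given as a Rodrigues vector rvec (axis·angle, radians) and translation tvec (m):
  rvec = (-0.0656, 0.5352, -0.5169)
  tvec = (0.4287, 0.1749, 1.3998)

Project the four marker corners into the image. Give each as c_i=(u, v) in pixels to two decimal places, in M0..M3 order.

Intrinsics K: fx=649.4, fy=868.7, cx=311.8, cy=222.8
Marker side s = 0.205 m; corners in marker frame (Z=0):
  M0 = (-0.1025, +0.1025, 0)
  M1 = (+0.1025, +0.1025, 0)
  M2 = (+0.1025, -0.1025, 0)
  M3 = (-0.1025, -0.1025, 0)
rvec = (-0.0656, 0.5352, -0.5169), |rvec| = θ = 0.74695 rad = 42.797°
Rodrigues: sinθ=0.67940, 1−cosθ=0.26623; R = I + sinθ·[k]× + (1−cosθ)·[k]×²:
    [+0.73582 +0.45340 +0.50298]
    [-0.48691 +0.87045 -0.07234]
    [-0.47062 -0.19168 +0.86126]
t = (0.4287, 0.1749, 1.3998) m
M0: Pc = R·M0+t = (+0.39975, +0.31403, +1.42839); u = 649.4·(+0.39975)/1.42839 + 311.8 = 493.5423, v = 868.7·(+0.31403)/1.42839 + 222.8 = 413.7823
M1: Pc = R·M1+t = (+0.55060, +0.21421, +1.33191); u = 649.4·(+0.55060)/1.33191 + 311.8 = 580.2533, v = 868.7·(+0.21421)/1.33191 + 222.8 = 362.5137
M2: Pc = R·M2+t = (+0.45765, +0.03577, +1.37121); u = 649.4·(+0.45765)/1.37121 + 311.8 = 528.5405, v = 868.7·(+0.03577)/1.37121 + 222.8 = 245.4616
M3: Pc = R·M3+t = (+0.30680, +0.13559, +1.46769); u = 649.4·(+0.30680)/1.46769 + 311.8 = 447.5503, v = 868.7·(+0.13559)/1.46769 + 222.8 = 303.0519

c0=(493.54, 413.78) c1=(580.25, 362.51) c2=(528.54, 245.46) c3=(447.55, 303.05)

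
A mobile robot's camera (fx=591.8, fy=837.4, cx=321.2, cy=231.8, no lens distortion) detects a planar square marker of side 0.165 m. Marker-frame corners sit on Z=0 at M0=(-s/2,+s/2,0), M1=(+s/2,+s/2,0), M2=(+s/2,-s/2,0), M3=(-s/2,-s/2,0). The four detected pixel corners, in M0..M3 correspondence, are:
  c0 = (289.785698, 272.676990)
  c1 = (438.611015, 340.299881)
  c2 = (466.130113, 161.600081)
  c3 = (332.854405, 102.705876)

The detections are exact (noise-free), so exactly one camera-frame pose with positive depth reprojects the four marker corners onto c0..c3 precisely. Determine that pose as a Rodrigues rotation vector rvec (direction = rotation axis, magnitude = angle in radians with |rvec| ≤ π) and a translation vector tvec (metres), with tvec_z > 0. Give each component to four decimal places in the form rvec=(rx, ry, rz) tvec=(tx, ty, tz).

rvec=(-0.4722, -0.0364, 0.3114) tvec=(0.0688, -0.0139, 0.6639)

Intrinsics K: fx=591.8, fy=837.4, cx=321.2, cy=231.8
Marker side s = 0.165 m; corners in marker frame (Z=0):
  M0 = (-0.0825, +0.0825, 0)
  M1 = (+0.0825, +0.0825, 0)
  M2 = (+0.0825, -0.0825, 0)
  M3 = (-0.0825, -0.0825, 0)
Detected image corners:
  c0 = (289.785698, 272.676990) px
  c1 = (438.611015, 340.299881) px
  c2 = (466.130113, 161.600081) px
  c3 = (332.854405, 102.705876) px
Planar DLT: solve 8×8 A·h = b for H (H[2,2]=1):
  H  [+830.84263 -474.58616 +382.51297]
  H  [+369.62964 +906.85230 +214.26937]
  H  [-0.05593 -0.68213 +1.00000]
B = K⁻¹H; ‖b₁‖=1.506332, ‖b₂‖=1.506332; λ = 2/(‖b₁‖+‖b₂‖) = 0.663864, sign → tz>0 ⇒ λ=+0.663864
r₁ = λ·B[:,0] = (+0.95217,+0.30331,-0.03713); r₂ = λ·B[:,1] = (-0.28660,+0.84427,-0.45284)
r₃ = r₁×r₂ = (-0.10600,+0.44182,+0.89082); SVD([r₁ r₂ r₃]) → R = UVᵀ:
  R  [+0.95217 -0.28660 -0.10600]
  R  [+0.30331 +0.84427 +0.44182]
  R  [-0.03713 -0.45284 +0.89082]
t = (+0.06878, -0.01390, +0.66386) m
tr R = 2.687261; θ = arccos((tr R − 1)/2) = 0.566787 rad = 32.474°
axis k = ((R−Rᵀ)₃₂, (R−Rᵀ)₁₃, (R−Rᵀ)₂₁) / (2 sinθ) = (-0.833134, -0.064134, +0.549340)
rvec = θ·k = (-0.472209, -0.036350, +0.311359)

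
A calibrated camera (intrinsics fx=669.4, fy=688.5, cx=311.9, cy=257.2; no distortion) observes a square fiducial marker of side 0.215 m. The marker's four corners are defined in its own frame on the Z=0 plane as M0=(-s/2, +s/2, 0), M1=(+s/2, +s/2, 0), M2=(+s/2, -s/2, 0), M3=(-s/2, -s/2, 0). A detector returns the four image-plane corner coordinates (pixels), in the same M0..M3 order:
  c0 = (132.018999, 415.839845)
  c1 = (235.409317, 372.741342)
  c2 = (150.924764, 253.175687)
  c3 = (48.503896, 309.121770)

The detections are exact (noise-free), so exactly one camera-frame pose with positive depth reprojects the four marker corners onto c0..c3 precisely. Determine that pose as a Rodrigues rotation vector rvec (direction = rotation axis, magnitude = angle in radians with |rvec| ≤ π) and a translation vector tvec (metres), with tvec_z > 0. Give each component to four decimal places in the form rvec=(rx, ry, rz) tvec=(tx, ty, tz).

Intrinsics K: fx=669.4, fy=688.5, cx=311.9, cy=257.2
Marker side s = 0.215 m; corners in marker frame (Z=0):
  M0 = (-0.1075, +0.1075, 0)
  M1 = (+0.1075, +0.1075, 0)
  M2 = (+0.1075, -0.1075, 0)
  M3 = (-0.1075, -0.1075, 0)
Detected image corners:
  c0 = (132.018999, 415.839845) px
  c1 = (235.409317, 372.741342) px
  c2 = (150.924764, 253.175687) px
  c3 = (48.503896, 309.121770) px
Planar DLT: solve 8×8 A·h = b for H (H[2,2]=1):
  H  [+421.55294 +431.03746 +140.77213]
  H  [-365.60664 +621.31470 +340.52838]
  H  [-0.40325 +0.28535 +1.00000]
B = K⁻¹H; ‖b₁‖=0.987844, ‖b₂‖=0.987844; λ = 2/(‖b₁‖+‖b₂‖) = 1.012306, sign → tz>0 ⇒ λ=+1.012306
r₁ = λ·B[:,0] = (+0.82770,-0.38506,-0.40822); r₂ = λ·B[:,1] = (+0.51725,+0.80561,+0.28886)
r₃ = r₁×r₂ = (+0.21764,-0.45024,+0.86598); SVD([r₁ r₂ r₃]) → R = UVᵀ:
  R  [+0.82770 +0.51725 +0.21764]
  R  [-0.38506 +0.80561 -0.45024]
  R  [-0.40822 +0.28886 +0.86598]
t = (-0.25879, +0.12252, +1.01231) m
tr R = 2.499293; θ = arccos((tr R − 1)/2) = 0.723269 rad = 41.440°
axis k = ((R−Rᵀ)₃₂, (R−Rᵀ)₁₃, (R−Rᵀ)₂₁) / (2 sinθ) = (+0.558372, +0.472814, -0.681666)
rvec = θ·k = (+0.403853, +0.341971, -0.493028)

rvec=(0.4039, 0.3420, -0.4930) tvec=(-0.2588, 0.1225, 1.0123)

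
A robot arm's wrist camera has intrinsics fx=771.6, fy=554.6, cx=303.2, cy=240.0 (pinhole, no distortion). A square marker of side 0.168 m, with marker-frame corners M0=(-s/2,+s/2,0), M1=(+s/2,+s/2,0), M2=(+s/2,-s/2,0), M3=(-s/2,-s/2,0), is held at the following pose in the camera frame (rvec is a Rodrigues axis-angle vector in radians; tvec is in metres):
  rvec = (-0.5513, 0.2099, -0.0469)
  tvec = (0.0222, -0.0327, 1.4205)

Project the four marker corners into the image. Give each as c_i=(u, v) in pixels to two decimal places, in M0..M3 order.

c0=(269.43, 258.82) c1=(361.77, 252.38) c2=(359.28, 196.88) c3=(272.49, 204.11)

Intrinsics K: fx=771.6, fy=554.6, cx=303.2, cy=240.0
Marker side s = 0.168 m; corners in marker frame (Z=0):
  M0 = (-0.0840, +0.0840, 0)
  M1 = (+0.0840, +0.0840, 0)
  M2 = (+0.0840, -0.0840, 0)
  M3 = (-0.0840, -0.0840, 0)
rvec = (-0.5513, 0.2099, -0.0469), |rvec| = θ = 0.59177 rad = 33.906°
Rodrigues: sinθ=0.55783, 1−cosθ=0.17004; R = I + sinθ·[k]× + (1−cosθ)·[k]×²:
    [+0.97754 -0.01198 +0.21042]
    [-0.10040 +0.85135 +0.51490]
    [-0.18531 -0.52446 +0.83102]
t = (0.0222, -0.0327, 1.4205) m
M0: Pc = R·M0+t = (-0.06092, +0.04725, +1.39201); u = 771.6·(-0.06092)/1.39201 + 303.2 = 269.4319, v = 554.6·(+0.04725)/1.39201 + 240.0 = 258.8240
M1: Pc = R·M1+t = (+0.10331, +0.03038, +1.36088); u = 771.6·(+0.10331)/1.36088 + 303.2 = 361.7736, v = 554.6·(+0.03038)/1.36088 + 240.0 = 252.3807
M2: Pc = R·M2+t = (+0.10532, -0.11265, +1.44899); u = 771.6·(+0.10532)/1.44899 + 303.2 = 359.2836, v = 554.6·(-0.11265)/1.44899 + 240.0 = 196.8844
M3: Pc = R·M3+t = (-0.05891, -0.09578, +1.48012); u = 771.6·(-0.05891)/1.48012 + 303.2 = 272.4913, v = 554.6·(-0.09578)/1.48012 + 240.0 = 204.1114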